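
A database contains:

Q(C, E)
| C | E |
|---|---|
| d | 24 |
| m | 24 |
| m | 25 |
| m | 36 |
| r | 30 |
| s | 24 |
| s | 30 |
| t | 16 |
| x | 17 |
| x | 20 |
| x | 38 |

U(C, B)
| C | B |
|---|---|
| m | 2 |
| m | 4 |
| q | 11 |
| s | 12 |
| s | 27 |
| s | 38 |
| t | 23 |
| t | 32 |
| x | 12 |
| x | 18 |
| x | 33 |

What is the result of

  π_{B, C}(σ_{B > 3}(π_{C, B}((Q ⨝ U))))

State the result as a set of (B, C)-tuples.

Joining Q and U on C yields {(m, 24, 2), (m, 24, 4), (m, 25, 2), (m, 25, 4), (m, 36, 2), (m, 36, 4), (s, 24, 12), (s, 24, 27), (s, 24, 38), (s, 30, 12), (s, 30, 27), (s, 30, 38), (t, 16, 23), (t, 16, 32), (x, 17, 12), (x, 17, 18), (x, 17, 33), (x, 20, 12), (x, 20, 18), (x, 20, 33), (x, 38, 12), (x, 38, 18), (x, 38, 33)}.
π_{C, B} gives {(m, 2), (m, 4), (s, 12), (s, 27), (s, 38), (t, 23), (t, 32), (x, 12), (x, 18), (x, 33)} (13 duplicate(s) eliminated).
Apply σ_{B > 3}; surviving tuples: {(m, 4), (s, 12), (s, 27), (s, 38), (t, 23), (t, 32), (x, 12), (x, 18), (x, 33)}
π_{B, C} gives {(12, s), (12, x), (18, x), (23, t), (27, s), (32, t), (33, x), (38, s), (4, m)}.

{(12, s), (12, x), (18, x), (23, t), (27, s), (32, t), (33, x), (38, s), (4, m)}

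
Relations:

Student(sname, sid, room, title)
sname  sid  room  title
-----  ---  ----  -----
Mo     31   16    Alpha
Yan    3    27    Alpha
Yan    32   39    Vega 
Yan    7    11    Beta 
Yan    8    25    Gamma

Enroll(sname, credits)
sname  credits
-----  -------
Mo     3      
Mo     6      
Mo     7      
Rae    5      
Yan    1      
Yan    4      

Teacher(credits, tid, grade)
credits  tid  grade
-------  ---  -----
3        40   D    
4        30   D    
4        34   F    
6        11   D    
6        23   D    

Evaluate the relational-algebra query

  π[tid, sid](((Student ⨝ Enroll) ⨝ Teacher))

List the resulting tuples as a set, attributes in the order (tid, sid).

{(11, 31), (23, 31), (30, 3), (30, 32), (30, 7), (30, 8), (34, 3), (34, 32), (34, 7), (34, 8), (40, 31)}

Natural join on sname: {(Mo, 31, 16, Alpha, 3), (Mo, 31, 16, Alpha, 6), (Mo, 31, 16, Alpha, 7), (Yan, 3, 27, Alpha, 1), (Yan, 3, 27, Alpha, 4), (Yan, 32, 39, Vega, 1), (Yan, 32, 39, Vega, 4), (Yan, 7, 11, Beta, 1), (Yan, 7, 11, Beta, 4), (Yan, 8, 25, Gamma, 1), (Yan, 8, 25, Gamma, 4)}
Natural join on credits: {(Mo, 31, 16, Alpha, 3, 40, D), (Mo, 31, 16, Alpha, 6, 11, D), (Mo, 31, 16, Alpha, 6, 23, D), (Yan, 3, 27, Alpha, 4, 30, D), (Yan, 3, 27, Alpha, 4, 34, F), (Yan, 32, 39, Vega, 4, 30, D), (Yan, 32, 39, Vega, 4, 34, F), (Yan, 7, 11, Beta, 4, 30, D), (Yan, 7, 11, Beta, 4, 34, F), (Yan, 8, 25, Gamma, 4, 30, D), (Yan, 8, 25, Gamma, 4, 34, F)}
Projecting to tid, sid: {(11, 31), (23, 31), (30, 3), (30, 32), (30, 7), (30, 8), (34, 3), (34, 32), (34, 7), (34, 8), (40, 31)}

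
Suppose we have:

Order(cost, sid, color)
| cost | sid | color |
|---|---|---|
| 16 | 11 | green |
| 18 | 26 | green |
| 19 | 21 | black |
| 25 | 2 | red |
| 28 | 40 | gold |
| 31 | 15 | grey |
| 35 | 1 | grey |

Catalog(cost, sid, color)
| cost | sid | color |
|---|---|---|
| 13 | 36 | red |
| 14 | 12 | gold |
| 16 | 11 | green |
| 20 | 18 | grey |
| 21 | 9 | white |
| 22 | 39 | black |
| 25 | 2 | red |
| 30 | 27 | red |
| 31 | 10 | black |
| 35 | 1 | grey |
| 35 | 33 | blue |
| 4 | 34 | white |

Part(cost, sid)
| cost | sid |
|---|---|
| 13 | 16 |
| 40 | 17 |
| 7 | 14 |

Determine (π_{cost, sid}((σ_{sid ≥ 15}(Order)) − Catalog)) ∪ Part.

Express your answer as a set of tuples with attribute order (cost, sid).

σ[sid ≥ 15]: keep tuples satisfying sid ≥ 15 → {(18, 26, green), (19, 21, black), (28, 40, gold), (31, 15, grey)}
Taking the difference: {(18, 26, green), (19, 21, black), (28, 40, gold), (31, 15, grey)}
Projecting to cost, sid: {(18, 26), (19, 21), (28, 40), (31, 15)}
Taking the union: {(13, 16), (18, 26), (19, 21), (28, 40), (31, 15), (40, 17), (7, 14)}

{(13, 16), (18, 26), (19, 21), (28, 40), (31, 15), (40, 17), (7, 14)}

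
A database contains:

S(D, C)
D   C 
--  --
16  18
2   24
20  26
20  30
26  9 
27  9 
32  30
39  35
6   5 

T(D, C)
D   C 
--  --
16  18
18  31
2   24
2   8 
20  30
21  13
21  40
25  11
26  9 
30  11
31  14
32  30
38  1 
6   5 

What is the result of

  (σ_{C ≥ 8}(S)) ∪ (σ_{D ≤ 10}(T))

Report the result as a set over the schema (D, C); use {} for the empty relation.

Selection C ≥ 8: {(16, 18), (2, 24), (20, 26), (20, 30), (26, 9), (27, 9), (32, 30), (39, 35)}
Selection D ≤ 10: {(2, 24), (2, 8), (6, 5)}
Taking the union: {(16, 18), (2, 24), (2, 8), (20, 26), (20, 30), (26, 9), (27, 9), (32, 30), (39, 35), (6, 5)}

{(16, 18), (2, 24), (2, 8), (20, 26), (20, 30), (26, 9), (27, 9), (32, 30), (39, 35), (6, 5)}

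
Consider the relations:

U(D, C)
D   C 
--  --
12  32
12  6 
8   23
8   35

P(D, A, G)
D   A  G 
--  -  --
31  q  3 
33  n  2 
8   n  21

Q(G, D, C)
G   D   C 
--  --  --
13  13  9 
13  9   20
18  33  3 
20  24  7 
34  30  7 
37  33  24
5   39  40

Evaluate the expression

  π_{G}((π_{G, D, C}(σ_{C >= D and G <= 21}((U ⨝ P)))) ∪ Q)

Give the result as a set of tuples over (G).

{13, 18, 20, 21, 34, 37, 5}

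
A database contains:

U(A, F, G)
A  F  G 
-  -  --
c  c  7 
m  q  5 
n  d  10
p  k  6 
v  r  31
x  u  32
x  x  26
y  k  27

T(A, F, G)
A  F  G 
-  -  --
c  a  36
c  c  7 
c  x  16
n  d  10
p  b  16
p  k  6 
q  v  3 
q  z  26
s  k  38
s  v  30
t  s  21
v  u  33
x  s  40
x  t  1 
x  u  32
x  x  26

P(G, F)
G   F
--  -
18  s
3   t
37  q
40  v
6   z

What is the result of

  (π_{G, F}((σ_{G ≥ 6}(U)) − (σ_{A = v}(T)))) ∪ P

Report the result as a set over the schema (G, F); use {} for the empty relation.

σ[G ≥ 6]: keep tuples satisfying G ≥ 6 → {(c, c, 7), (n, d, 10), (p, k, 6), (v, r, 31), (x, u, 32), (x, x, 26), (y, k, 27)}
σ[A = v]: keep tuples satisfying A = v → {(v, u, 33)}
Taking the difference: {(c, c, 7), (n, d, 10), (p, k, 6), (v, r, 31), (x, u, 32), (x, x, 26), (y, k, 27)}
π[G, F]: project onto (G, F) → {(10, d), (26, x), (27, k), (31, r), (32, u), (6, k), (7, c)}
Taking the union: {(10, d), (18, s), (26, x), (27, k), (3, t), (31, r), (32, u), (37, q), (40, v), (6, k), (6, z), (7, c)}

{(10, d), (18, s), (26, x), (27, k), (3, t), (31, r), (32, u), (37, q), (40, v), (6, k), (6, z), (7, c)}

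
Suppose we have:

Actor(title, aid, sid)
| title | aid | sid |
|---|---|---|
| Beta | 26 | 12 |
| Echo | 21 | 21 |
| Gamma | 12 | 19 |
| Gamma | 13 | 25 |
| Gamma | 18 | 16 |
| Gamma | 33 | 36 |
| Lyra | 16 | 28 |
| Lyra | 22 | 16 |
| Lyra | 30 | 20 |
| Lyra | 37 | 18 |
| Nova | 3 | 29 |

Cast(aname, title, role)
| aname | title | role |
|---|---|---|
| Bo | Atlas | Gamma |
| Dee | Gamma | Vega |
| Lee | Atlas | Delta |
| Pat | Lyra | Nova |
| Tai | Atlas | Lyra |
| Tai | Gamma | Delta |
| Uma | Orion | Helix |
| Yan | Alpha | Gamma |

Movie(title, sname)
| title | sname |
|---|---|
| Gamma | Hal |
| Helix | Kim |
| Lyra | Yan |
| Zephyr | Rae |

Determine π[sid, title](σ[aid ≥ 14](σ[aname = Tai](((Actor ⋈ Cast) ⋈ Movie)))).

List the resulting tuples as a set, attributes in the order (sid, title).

Actor ⋈ Cast (natural join on title): {(Gamma, 12, 19, Dee, Vega), (Gamma, 12, 19, Tai, Delta), (Gamma, 13, 25, Dee, Vega), (Gamma, 13, 25, Tai, Delta), (Gamma, 18, 16, Dee, Vega), (Gamma, 18, 16, Tai, Delta), (Gamma, 33, 36, Dee, Vega), (Gamma, 33, 36, Tai, Delta), (Lyra, 16, 28, Pat, Nova), (Lyra, 22, 16, Pat, Nova), (Lyra, 30, 20, Pat, Nova), (Lyra, 37, 18, Pat, Nova)}
(Actor ⋈ Cast) ⋈ Movie (natural join on title): {(Gamma, 12, 19, Dee, Vega, Hal), (Gamma, 12, 19, Tai, Delta, Hal), (Gamma, 13, 25, Dee, Vega, Hal), (Gamma, 13, 25, Tai, Delta, Hal), (Gamma, 18, 16, Dee, Vega, Hal), (Gamma, 18, 16, Tai, Delta, Hal), (Gamma, 33, 36, Dee, Vega, Hal), (Gamma, 33, 36, Tai, Delta, Hal), (Lyra, 16, 28, Pat, Nova, Yan), (Lyra, 22, 16, Pat, Nova, Yan), (Lyra, 30, 20, Pat, Nova, Yan), (Lyra, 37, 18, Pat, Nova, Yan)}
Selection aname = Tai: {(Gamma, 12, 19, Tai, Delta, Hal), (Gamma, 13, 25, Tai, Delta, Hal), (Gamma, 18, 16, Tai, Delta, Hal), (Gamma, 33, 36, Tai, Delta, Hal)}
Selection aid ≥ 14: {(Gamma, 18, 16, Tai, Delta, Hal), (Gamma, 33, 36, Tai, Delta, Hal)}
Keep only column(s) sid, title: {(16, Gamma), (36, Gamma)}

{(16, Gamma), (36, Gamma)}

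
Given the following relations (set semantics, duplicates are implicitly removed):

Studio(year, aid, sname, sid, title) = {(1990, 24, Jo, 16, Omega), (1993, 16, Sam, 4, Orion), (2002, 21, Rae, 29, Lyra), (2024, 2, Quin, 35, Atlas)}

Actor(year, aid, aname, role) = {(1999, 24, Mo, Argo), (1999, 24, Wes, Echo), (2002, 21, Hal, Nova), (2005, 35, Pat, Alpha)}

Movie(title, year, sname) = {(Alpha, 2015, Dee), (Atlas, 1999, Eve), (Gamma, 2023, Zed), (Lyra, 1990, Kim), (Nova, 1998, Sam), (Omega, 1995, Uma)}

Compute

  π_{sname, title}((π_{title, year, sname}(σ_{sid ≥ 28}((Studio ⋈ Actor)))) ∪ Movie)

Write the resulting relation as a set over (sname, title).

{(Dee, Alpha), (Eve, Atlas), (Kim, Lyra), (Rae, Lyra), (Sam, Nova), (Uma, Omega), (Zed, Gamma)}

Natural join on year, aid: {(2002, 21, Rae, 29, Lyra, Hal, Nova)}
Apply σ_{sid ≥ 28}; surviving tuples: {(2002, 21, Rae, 29, Lyra, Hal, Nova)}
Keep only column(s) title, year, sname: {(Lyra, 2002, Rae)}
Set union of the two operands is {(Alpha, 2015, Dee), (Atlas, 1999, Eve), (Gamma, 2023, Zed), (Lyra, 1990, Kim), (Lyra, 2002, Rae), (Nova, 1998, Sam), (Omega, 1995, Uma)}.
Keep only column(s) sname, title: {(Dee, Alpha), (Eve, Atlas), (Kim, Lyra), (Rae, Lyra), (Sam, Nova), (Uma, Omega), (Zed, Gamma)}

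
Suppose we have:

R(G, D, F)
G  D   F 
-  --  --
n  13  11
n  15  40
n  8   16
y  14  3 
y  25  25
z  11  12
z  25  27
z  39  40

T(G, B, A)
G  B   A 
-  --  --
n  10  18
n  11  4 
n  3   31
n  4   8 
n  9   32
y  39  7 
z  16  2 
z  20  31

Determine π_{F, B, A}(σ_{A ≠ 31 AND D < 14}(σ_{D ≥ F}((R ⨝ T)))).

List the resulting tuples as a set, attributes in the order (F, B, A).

{(11, 10, 18), (11, 11, 4), (11, 4, 8), (11, 9, 32)}

Joining R and T on G yields {(n, 13, 11, 10, 18), (n, 13, 11, 11, 4), (n, 13, 11, 3, 31), (n, 13, 11, 4, 8), (n, 13, 11, 9, 32), (n, 15, 40, 10, 18), (n, 15, 40, 11, 4), (n, 15, 40, 3, 31), (n, 15, 40, 4, 8), (n, 15, 40, 9, 32), (n, 8, 16, 10, 18), (n, 8, 16, 11, 4), (n, 8, 16, 3, 31), (n, 8, 16, 4, 8), (n, 8, 16, 9, 32), (y, 14, 3, 39, 7), (y, 25, 25, 39, 7), (z, 11, 12, 16, 2), (z, 11, 12, 20, 31), (z, 25, 27, 16, 2), (z, 25, 27, 20, 31), (z, 39, 40, 16, 2), (z, 39, 40, 20, 31)}.
Apply σ_{D ≥ F}; surviving tuples: {(n, 13, 11, 10, 18), (n, 13, 11, 11, 4), (n, 13, 11, 3, 31), (n, 13, 11, 4, 8), (n, 13, 11, 9, 32), (y, 14, 3, 39, 7), (y, 25, 25, 39, 7)}
Apply σ_{A ≠ 31 AND D < 14}; surviving tuples: {(n, 13, 11, 10, 18), (n, 13, 11, 11, 4), (n, 13, 11, 4, 8), (n, 13, 11, 9, 32)}
π[F, B, A]: project onto (F, B, A) → {(11, 10, 18), (11, 11, 4), (11, 4, 8), (11, 9, 32)}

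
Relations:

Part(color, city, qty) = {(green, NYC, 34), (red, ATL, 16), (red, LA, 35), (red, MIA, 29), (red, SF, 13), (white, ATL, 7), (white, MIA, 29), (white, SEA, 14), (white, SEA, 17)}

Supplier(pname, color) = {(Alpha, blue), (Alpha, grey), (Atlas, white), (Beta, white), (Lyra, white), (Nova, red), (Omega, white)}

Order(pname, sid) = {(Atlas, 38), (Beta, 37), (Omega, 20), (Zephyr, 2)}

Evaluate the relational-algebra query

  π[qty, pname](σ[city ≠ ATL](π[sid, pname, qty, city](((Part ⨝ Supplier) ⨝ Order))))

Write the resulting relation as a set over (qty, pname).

{(14, Atlas), (14, Beta), (14, Omega), (17, Atlas), (17, Beta), (17, Omega), (29, Atlas), (29, Beta), (29, Omega)}

Natural join on color: {(red, ATL, 16, Nova), (red, LA, 35, Nova), (red, MIA, 29, Nova), (red, SF, 13, Nova), (white, ATL, 7, Atlas), (white, ATL, 7, Beta), (white, ATL, 7, Lyra), (white, ATL, 7, Omega), (white, MIA, 29, Atlas), (white, MIA, 29, Beta), (white, MIA, 29, Lyra), (white, MIA, 29, Omega), (white, SEA, 14, Atlas), (white, SEA, 14, Beta), (white, SEA, 14, Lyra), (white, SEA, 14, Omega), (white, SEA, 17, Atlas), (white, SEA, 17, Beta), (white, SEA, 17, Lyra), (white, SEA, 17, Omega)}
Natural join on pname: {(white, ATL, 7, Atlas, 38), (white, ATL, 7, Beta, 37), (white, ATL, 7, Omega, 20), (white, MIA, 29, Atlas, 38), (white, MIA, 29, Beta, 37), (white, MIA, 29, Omega, 20), (white, SEA, 14, Atlas, 38), (white, SEA, 14, Beta, 37), (white, SEA, 14, Omega, 20), (white, SEA, 17, Atlas, 38), (white, SEA, 17, Beta, 37), (white, SEA, 17, Omega, 20)}
Keep only column(s) sid, pname, qty, city: {(20, Omega, 14, SEA), (20, Omega, 17, SEA), (20, Omega, 29, MIA), (20, Omega, 7, ATL), (37, Beta, 14, SEA), (37, Beta, 17, SEA), (37, Beta, 29, MIA), (37, Beta, 7, ATL), (38, Atlas, 14, SEA), (38, Atlas, 17, SEA), (38, Atlas, 29, MIA), (38, Atlas, 7, ATL)}
Selection city ≠ ATL: {(20, Omega, 14, SEA), (20, Omega, 17, SEA), (20, Omega, 29, MIA), (37, Beta, 14, SEA), (37, Beta, 17, SEA), (37, Beta, 29, MIA), (38, Atlas, 14, SEA), (38, Atlas, 17, SEA), (38, Atlas, 29, MIA)}
Keep only column(s) qty, pname: {(14, Atlas), (14, Beta), (14, Omega), (17, Atlas), (17, Beta), (17, Omega), (29, Atlas), (29, Beta), (29, Omega)}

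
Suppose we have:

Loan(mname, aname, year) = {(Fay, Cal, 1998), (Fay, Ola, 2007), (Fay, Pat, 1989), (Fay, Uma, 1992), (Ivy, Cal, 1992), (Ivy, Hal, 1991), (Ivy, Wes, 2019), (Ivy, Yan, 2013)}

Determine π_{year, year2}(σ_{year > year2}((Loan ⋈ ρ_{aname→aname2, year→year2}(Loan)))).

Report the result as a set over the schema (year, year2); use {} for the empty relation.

{(1992, 1989), (1992, 1991), (1998, 1989), (1998, 1992), (2007, 1989), (2007, 1992), (2007, 1998), (2013, 1991), (2013, 1992), (2019, 1991), (2019, 1992), (2019, 2013)}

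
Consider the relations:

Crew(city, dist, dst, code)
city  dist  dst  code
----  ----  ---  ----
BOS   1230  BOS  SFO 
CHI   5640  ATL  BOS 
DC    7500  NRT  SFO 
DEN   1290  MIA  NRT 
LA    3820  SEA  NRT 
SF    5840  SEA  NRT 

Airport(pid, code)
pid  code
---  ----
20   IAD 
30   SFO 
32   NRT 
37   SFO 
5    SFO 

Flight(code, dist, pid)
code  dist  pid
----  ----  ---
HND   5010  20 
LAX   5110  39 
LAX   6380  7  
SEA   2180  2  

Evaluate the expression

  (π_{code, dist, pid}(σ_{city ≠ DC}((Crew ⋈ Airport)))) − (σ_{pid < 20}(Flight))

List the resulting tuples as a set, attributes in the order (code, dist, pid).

{(NRT, 1290, 32), (NRT, 3820, 32), (NRT, 5840, 32), (SFO, 1230, 30), (SFO, 1230, 37), (SFO, 1230, 5)}

Natural join on code: {(BOS, 1230, BOS, SFO, 30), (BOS, 1230, BOS, SFO, 37), (BOS, 1230, BOS, SFO, 5), (DC, 7500, NRT, SFO, 30), (DC, 7500, NRT, SFO, 37), (DC, 7500, NRT, SFO, 5), (DEN, 1290, MIA, NRT, 32), (LA, 3820, SEA, NRT, 32), (SF, 5840, SEA, NRT, 32)}
Selection city ≠ DC: {(BOS, 1230, BOS, SFO, 30), (BOS, 1230, BOS, SFO, 37), (BOS, 1230, BOS, SFO, 5), (DEN, 1290, MIA, NRT, 32), (LA, 3820, SEA, NRT, 32), (SF, 5840, SEA, NRT, 32)}
Keep only column(s) code, dist, pid: {(NRT, 1290, 32), (NRT, 3820, 32), (NRT, 5840, 32), (SFO, 1230, 30), (SFO, 1230, 37), (SFO, 1230, 5)}
Selection pid < 20: {(LAX, 6380, 7), (SEA, 2180, 2)}
Taking the difference: {(NRT, 1290, 32), (NRT, 3820, 32), (NRT, 5840, 32), (SFO, 1230, 30), (SFO, 1230, 37), (SFO, 1230, 5)}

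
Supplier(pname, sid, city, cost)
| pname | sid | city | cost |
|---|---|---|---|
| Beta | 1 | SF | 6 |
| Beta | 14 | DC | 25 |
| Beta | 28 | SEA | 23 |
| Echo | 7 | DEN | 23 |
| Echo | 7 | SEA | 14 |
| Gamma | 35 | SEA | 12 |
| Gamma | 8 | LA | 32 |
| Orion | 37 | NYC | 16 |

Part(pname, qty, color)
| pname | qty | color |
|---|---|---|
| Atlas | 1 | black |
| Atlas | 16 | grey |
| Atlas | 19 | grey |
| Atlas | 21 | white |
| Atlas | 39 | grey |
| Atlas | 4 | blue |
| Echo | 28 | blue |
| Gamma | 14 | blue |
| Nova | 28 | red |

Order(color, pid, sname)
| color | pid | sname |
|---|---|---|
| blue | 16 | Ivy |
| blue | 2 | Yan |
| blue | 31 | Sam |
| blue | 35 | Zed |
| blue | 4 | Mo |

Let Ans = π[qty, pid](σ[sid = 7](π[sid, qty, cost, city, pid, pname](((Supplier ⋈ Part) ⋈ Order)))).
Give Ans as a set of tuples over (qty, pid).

Supplier ⋈ Part (natural join on pname): {(Echo, 7, DEN, 23, 28, blue), (Echo, 7, SEA, 14, 28, blue), (Gamma, 35, SEA, 12, 14, blue), (Gamma, 8, LA, 32, 14, blue)}
(Supplier ⋈ Part) ⋈ Order (natural join on color): {(Echo, 7, DEN, 23, 28, blue, 16, Ivy), (Echo, 7, DEN, 23, 28, blue, 2, Yan), (Echo, 7, DEN, 23, 28, blue, 31, Sam), (Echo, 7, DEN, 23, 28, blue, 35, Zed), (Echo, 7, DEN, 23, 28, blue, 4, Mo), (Echo, 7, SEA, 14, 28, blue, 16, Ivy), (Echo, 7, SEA, 14, 28, blue, 2, Yan), (Echo, 7, SEA, 14, 28, blue, 31, Sam), (Echo, 7, SEA, 14, 28, blue, 35, Zed), (Echo, 7, SEA, 14, 28, blue, 4, Mo), (Gamma, 35, SEA, 12, 14, blue, 16, Ivy), (Gamma, 35, SEA, 12, 14, blue, 2, Yan), (Gamma, 35, SEA, 12, 14, blue, 31, Sam), (Gamma, 35, SEA, 12, 14, blue, 35, Zed), (Gamma, 35, SEA, 12, 14, blue, 4, Mo), (Gamma, 8, LA, 32, 14, blue, 16, Ivy), (Gamma, 8, LA, 32, 14, blue, 2, Yan), (Gamma, 8, LA, 32, 14, blue, 31, Sam), (Gamma, 8, LA, 32, 14, blue, 35, Zed), (Gamma, 8, LA, 32, 14, blue, 4, Mo)}
Keep only column(s) sid, qty, cost, city, pid, pname: {(35, 14, 12, SEA, 16, Gamma), (35, 14, 12, SEA, 2, Gamma), (35, 14, 12, SEA, 31, Gamma), (35, 14, 12, SEA, 35, Gamma), (35, 14, 12, SEA, 4, Gamma), (7, 28, 14, SEA, 16, Echo), (7, 28, 14, SEA, 2, Echo), (7, 28, 14, SEA, 31, Echo), (7, 28, 14, SEA, 35, Echo), (7, 28, 14, SEA, 4, Echo), (7, 28, 23, DEN, 16, Echo), (7, 28, 23, DEN, 2, Echo), (7, 28, 23, DEN, 31, Echo), (7, 28, 23, DEN, 35, Echo), (7, 28, 23, DEN, 4, Echo), (8, 14, 32, LA, 16, Gamma), (8, 14, 32, LA, 2, Gamma), (8, 14, 32, LA, 31, Gamma), (8, 14, 32, LA, 35, Gamma), (8, 14, 32, LA, 4, Gamma)}
Selection sid = 7: {(7, 28, 14, SEA, 16, Echo), (7, 28, 14, SEA, 2, Echo), (7, 28, 14, SEA, 31, Echo), (7, 28, 14, SEA, 35, Echo), (7, 28, 14, SEA, 4, Echo), (7, 28, 23, DEN, 16, Echo), (7, 28, 23, DEN, 2, Echo), (7, 28, 23, DEN, 31, Echo), (7, 28, 23, DEN, 35, Echo), (7, 28, 23, DEN, 4, Echo)}
Keep only column(s) qty, pid (5 duplicate(s) eliminated): {(28, 16), (28, 2), (28, 31), (28, 35), (28, 4)}

{(28, 16), (28, 2), (28, 31), (28, 35), (28, 4)}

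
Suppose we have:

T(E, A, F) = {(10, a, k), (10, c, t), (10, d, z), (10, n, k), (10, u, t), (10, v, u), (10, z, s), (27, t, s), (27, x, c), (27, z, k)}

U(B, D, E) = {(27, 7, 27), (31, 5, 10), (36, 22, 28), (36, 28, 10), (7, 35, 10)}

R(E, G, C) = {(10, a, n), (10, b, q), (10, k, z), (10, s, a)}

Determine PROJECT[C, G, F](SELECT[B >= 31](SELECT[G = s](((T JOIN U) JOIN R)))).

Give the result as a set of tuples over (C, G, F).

{(a, s, k), (a, s, s), (a, s, t), (a, s, u), (a, s, z)}

Joining T and U on E yields {(10, a, k, 31, 5), (10, a, k, 36, 28), (10, a, k, 7, 35), (10, c, t, 31, 5), (10, c, t, 36, 28), (10, c, t, 7, 35), (10, d, z, 31, 5), (10, d, z, 36, 28), (10, d, z, 7, 35), (10, n, k, 31, 5), (10, n, k, 36, 28), (10, n, k, 7, 35), (10, u, t, 31, 5), (10, u, t, 36, 28), (10, u, t, 7, 35), (10, v, u, 31, 5), (10, v, u, 36, 28), (10, v, u, 7, 35), (10, z, s, 31, 5), (10, z, s, 36, 28), (10, z, s, 7, 35), (27, t, s, 27, 7), (27, x, c, 27, 7), (27, z, k, 27, 7)}.
Joining (T JOIN U) and R on E yields {(10, a, k, 31, 5, a, n), (10, a, k, 31, 5, b, q), (10, a, k, 31, 5, k, z), (10, a, k, 31, 5, s, a), (10, a, k, 36, 28, a, n), (10, a, k, 36, 28, b, q), (10, a, k, 36, 28, k, z), (10, a, k, 36, 28, s, a), (10, a, k, 7, 35, a, n), (10, a, k, 7, 35, b, q), (10, a, k, 7, 35, k, z), (10, a, k, 7, 35, s, a), (10, c, t, 31, 5, a, n), (10, c, t, 31, 5, b, q), (10, c, t, 31, 5, k, z), (10, c, t, 31, 5, s, a), (10, c, t, 36, 28, a, n), (10, c, t, 36, 28, b, q), (10, c, t, 36, 28, k, z), (10, c, t, 36, 28, s, a), (10, c, t, 7, 35, a, n), (10, c, t, 7, 35, b, q), (10, c, t, 7, 35, k, z), (10, c, t, 7, 35, s, a), (10, d, z, 31, 5, a, n), (10, d, z, 31, 5, b, q), (10, d, z, 31, 5, k, z), (10, d, z, 31, 5, s, a), (10, d, z, 36, 28, a, n), (10, d, z, 36, 28, b, q), (10, d, z, 36, 28, k, z), (10, d, z, 36, 28, s, a), (10, d, z, 7, 35, a, n), (10, d, z, 7, 35, b, q), (10, d, z, 7, 35, k, z), (10, d, z, 7, 35, s, a), (10, n, k, 31, 5, a, n), (10, n, k, 31, 5, b, q), (10, n, k, 31, 5, k, z), (10, n, k, 31, 5, s, a), (10, n, k, 36, 28, a, n), (10, n, k, 36, 28, b, q), (10, n, k, 36, 28, k, z), (10, n, k, 36, 28, s, a), (10, n, k, 7, 35, a, n), (10, n, k, 7, 35, b, q), (10, n, k, 7, 35, k, z), (10, n, k, 7, 35, s, a), (10, u, t, 31, 5, a, n), (10, u, t, 31, 5, b, q), (10, u, t, 31, 5, k, z), (10, u, t, 31, 5, s, a), (10, u, t, 36, 28, a, n), (10, u, t, 36, 28, b, q), (10, u, t, 36, 28, k, z), (10, u, t, 36, 28, s, a), (10, u, t, 7, 35, a, n), (10, u, t, 7, 35, b, q), (10, u, t, 7, 35, k, z), (10, u, t, 7, 35, s, a), (10, v, u, 31, 5, a, n), (10, v, u, 31, 5, b, q), (10, v, u, 31, 5, k, z), (10, v, u, 31, 5, s, a), (10, v, u, 36, 28, a, n), (10, v, u, 36, 28, b, q), (10, v, u, 36, 28, k, z), (10, v, u, 36, 28, s, a), (10, v, u, 7, 35, a, n), (10, v, u, 7, 35, b, q), (10, v, u, 7, 35, k, z), (10, v, u, 7, 35, s, a), (10, z, s, 31, 5, a, n), (10, z, s, 31, 5, b, q), (10, z, s, 31, 5, k, z), (10, z, s, 31, 5, s, a), (10, z, s, 36, 28, a, n), (10, z, s, 36, 28, b, q), (10, z, s, 36, 28, k, z), (10, z, s, 36, 28, s, a), (10, z, s, 7, 35, a, n), (10, z, s, 7, 35, b, q), (10, z, s, 7, 35, k, z), (10, z, s, 7, 35, s, a)}.
Apply σ_{G = s}; surviving tuples: {(10, a, k, 31, 5, s, a), (10, a, k, 36, 28, s, a), (10, a, k, 7, 35, s, a), (10, c, t, 31, 5, s, a), (10, c, t, 36, 28, s, a), (10, c, t, 7, 35, s, a), (10, d, z, 31, 5, s, a), (10, d, z, 36, 28, s, a), (10, d, z, 7, 35, s, a), (10, n, k, 31, 5, s, a), (10, n, k, 36, 28, s, a), (10, n, k, 7, 35, s, a), (10, u, t, 31, 5, s, a), (10, u, t, 36, 28, s, a), (10, u, t, 7, 35, s, a), (10, v, u, 31, 5, s, a), (10, v, u, 36, 28, s, a), (10, v, u, 7, 35, s, a), (10, z, s, 31, 5, s, a), (10, z, s, 36, 28, s, a), (10, z, s, 7, 35, s, a)}
Apply σ_{B >= 31}; surviving tuples: {(10, a, k, 31, 5, s, a), (10, a, k, 36, 28, s, a), (10, c, t, 31, 5, s, a), (10, c, t, 36, 28, s, a), (10, d, z, 31, 5, s, a), (10, d, z, 36, 28, s, a), (10, n, k, 31, 5, s, a), (10, n, k, 36, 28, s, a), (10, u, t, 31, 5, s, a), (10, u, t, 36, 28, s, a), (10, v, u, 31, 5, s, a), (10, v, u, 36, 28, s, a), (10, z, s, 31, 5, s, a), (10, z, s, 36, 28, s, a)}
π[C, G, F]: project onto (C, G, F) (9 duplicate(s) eliminated) → {(a, s, k), (a, s, s), (a, s, t), (a, s, u), (a, s, z)}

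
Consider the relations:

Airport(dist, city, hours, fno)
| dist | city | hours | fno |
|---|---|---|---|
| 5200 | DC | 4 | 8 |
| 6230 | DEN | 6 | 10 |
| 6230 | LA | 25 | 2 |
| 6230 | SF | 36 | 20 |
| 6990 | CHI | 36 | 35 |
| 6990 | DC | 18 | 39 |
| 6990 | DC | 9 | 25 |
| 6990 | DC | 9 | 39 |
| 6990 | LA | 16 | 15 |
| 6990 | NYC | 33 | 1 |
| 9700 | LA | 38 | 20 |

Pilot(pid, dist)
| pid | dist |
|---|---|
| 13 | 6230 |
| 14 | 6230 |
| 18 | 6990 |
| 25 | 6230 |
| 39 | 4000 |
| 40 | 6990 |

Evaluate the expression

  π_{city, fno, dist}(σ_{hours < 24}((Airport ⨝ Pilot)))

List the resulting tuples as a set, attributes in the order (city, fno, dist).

Airport ⋈ Pilot (natural join on dist): {(6230, DEN, 6, 10, 13), (6230, DEN, 6, 10, 14), (6230, DEN, 6, 10, 25), (6230, LA, 25, 2, 13), (6230, LA, 25, 2, 14), (6230, LA, 25, 2, 25), (6230, SF, 36, 20, 13), (6230, SF, 36, 20, 14), (6230, SF, 36, 20, 25), (6990, CHI, 36, 35, 18), (6990, CHI, 36, 35, 40), (6990, DC, 18, 39, 18), (6990, DC, 18, 39, 40), (6990, DC, 9, 25, 18), (6990, DC, 9, 25, 40), (6990, DC, 9, 39, 18), (6990, DC, 9, 39, 40), (6990, LA, 16, 15, 18), (6990, LA, 16, 15, 40), (6990, NYC, 33, 1, 18), (6990, NYC, 33, 1, 40)}
Selection hours < 24: {(6230, DEN, 6, 10, 13), (6230, DEN, 6, 10, 14), (6230, DEN, 6, 10, 25), (6990, DC, 18, 39, 18), (6990, DC, 18, 39, 40), (6990, DC, 9, 25, 18), (6990, DC, 9, 25, 40), (6990, DC, 9, 39, 18), (6990, DC, 9, 39, 40), (6990, LA, 16, 15, 18), (6990, LA, 16, 15, 40)}
π_{city, fno, dist} gives {(DC, 25, 6990), (DC, 39, 6990), (DEN, 10, 6230), (LA, 15, 6990)} (7 duplicate(s) eliminated).

{(DC, 25, 6990), (DC, 39, 6990), (DEN, 10, 6230), (LA, 15, 6990)}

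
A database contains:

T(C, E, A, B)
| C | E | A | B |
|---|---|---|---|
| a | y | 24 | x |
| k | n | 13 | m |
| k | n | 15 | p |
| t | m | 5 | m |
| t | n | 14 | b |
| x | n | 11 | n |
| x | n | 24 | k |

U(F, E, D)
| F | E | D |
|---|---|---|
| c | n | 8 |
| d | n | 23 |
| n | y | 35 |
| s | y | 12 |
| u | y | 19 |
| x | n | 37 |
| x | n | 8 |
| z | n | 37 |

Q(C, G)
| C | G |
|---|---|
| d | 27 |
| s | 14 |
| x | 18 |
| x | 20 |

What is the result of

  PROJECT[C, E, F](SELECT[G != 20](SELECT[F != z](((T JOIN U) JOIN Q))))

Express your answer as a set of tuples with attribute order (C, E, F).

{(x, n, c), (x, n, d), (x, n, x)}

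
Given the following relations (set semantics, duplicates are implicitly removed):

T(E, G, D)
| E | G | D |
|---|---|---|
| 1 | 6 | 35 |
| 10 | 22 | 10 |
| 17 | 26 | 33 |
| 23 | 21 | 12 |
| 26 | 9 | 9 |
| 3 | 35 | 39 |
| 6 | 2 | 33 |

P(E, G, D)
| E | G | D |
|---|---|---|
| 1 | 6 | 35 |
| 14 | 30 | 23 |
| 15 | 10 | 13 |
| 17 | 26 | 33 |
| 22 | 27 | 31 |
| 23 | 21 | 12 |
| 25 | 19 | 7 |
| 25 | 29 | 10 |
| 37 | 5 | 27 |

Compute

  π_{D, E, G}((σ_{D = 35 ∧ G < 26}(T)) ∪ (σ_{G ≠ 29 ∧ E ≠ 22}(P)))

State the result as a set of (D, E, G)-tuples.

{(12, 23, 21), (13, 15, 10), (23, 14, 30), (27, 37, 5), (33, 17, 26), (35, 1, 6), (7, 25, 19)}

Apply σ_{D = 35 ∧ G < 26}; surviving tuples: {(1, 6, 35)}
Apply σ_{G ≠ 29 ∧ E ≠ 22}; surviving tuples: {(1, 6, 35), (14, 30, 23), (15, 10, 13), (17, 26, 33), (23, 21, 12), (25, 19, 7), (37, 5, 27)}
Union: {(1, 6, 35)} with {(1, 6, 35), (14, 30, 23), (15, 10, 13), (17, 26, 33), (23, 21, 12), (25, 19, 7), (37, 5, 27)} → {(1, 6, 35), (14, 30, 23), (15, 10, 13), (17, 26, 33), (23, 21, 12), (25, 19, 7), (37, 5, 27)}
π[D, E, G]: project onto (D, E, G) → {(12, 23, 21), (13, 15, 10), (23, 14, 30), (27, 37, 5), (33, 17, 26), (35, 1, 6), (7, 25, 19)}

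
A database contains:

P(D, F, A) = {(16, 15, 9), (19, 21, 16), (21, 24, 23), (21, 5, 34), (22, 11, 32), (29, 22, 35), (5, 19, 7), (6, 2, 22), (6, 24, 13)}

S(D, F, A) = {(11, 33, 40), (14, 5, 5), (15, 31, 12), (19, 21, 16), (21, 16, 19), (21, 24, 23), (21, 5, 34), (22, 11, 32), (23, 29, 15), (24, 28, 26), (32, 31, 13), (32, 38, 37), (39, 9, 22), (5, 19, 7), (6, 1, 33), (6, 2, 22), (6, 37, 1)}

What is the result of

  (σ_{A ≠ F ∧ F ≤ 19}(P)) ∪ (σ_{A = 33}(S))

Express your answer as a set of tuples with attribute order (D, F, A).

{(16, 15, 9), (21, 5, 34), (22, 11, 32), (5, 19, 7), (6, 1, 33), (6, 2, 22)}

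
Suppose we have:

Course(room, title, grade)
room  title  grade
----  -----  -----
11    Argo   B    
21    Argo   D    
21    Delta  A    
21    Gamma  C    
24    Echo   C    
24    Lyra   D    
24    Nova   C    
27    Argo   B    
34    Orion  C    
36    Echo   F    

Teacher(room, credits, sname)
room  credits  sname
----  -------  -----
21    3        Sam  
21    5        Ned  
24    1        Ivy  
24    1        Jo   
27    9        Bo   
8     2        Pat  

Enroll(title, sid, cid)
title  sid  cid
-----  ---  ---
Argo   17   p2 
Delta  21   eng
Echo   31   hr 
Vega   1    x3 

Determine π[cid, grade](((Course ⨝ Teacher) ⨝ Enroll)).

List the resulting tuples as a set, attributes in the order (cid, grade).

Joining Course and Teacher on room yields {(21, Argo, D, 3, Sam), (21, Argo, D, 5, Ned), (21, Delta, A, 3, Sam), (21, Delta, A, 5, Ned), (21, Gamma, C, 3, Sam), (21, Gamma, C, 5, Ned), (24, Echo, C, 1, Ivy), (24, Echo, C, 1, Jo), (24, Lyra, D, 1, Ivy), (24, Lyra, D, 1, Jo), (24, Nova, C, 1, Ivy), (24, Nova, C, 1, Jo), (27, Argo, B, 9, Bo)}.
Joining (Course ⨝ Teacher) and Enroll on title yields {(21, Argo, D, 3, Sam, 17, p2), (21, Argo, D, 5, Ned, 17, p2), (21, Delta, A, 3, Sam, 21, eng), (21, Delta, A, 5, Ned, 21, eng), (24, Echo, C, 1, Ivy, 31, hr), (24, Echo, C, 1, Jo, 31, hr), (27, Argo, B, 9, Bo, 17, p2)}.
Keep only column(s) cid, grade (3 duplicate(s) eliminated): {(eng, A), (hr, C), (p2, B), (p2, D)}

{(eng, A), (hr, C), (p2, B), (p2, D)}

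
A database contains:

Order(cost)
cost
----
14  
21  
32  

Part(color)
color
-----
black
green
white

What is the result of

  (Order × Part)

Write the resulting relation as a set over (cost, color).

{(14, black), (14, green), (14, white), (21, black), (21, green), (21, white), (32, black), (32, green), (32, white)}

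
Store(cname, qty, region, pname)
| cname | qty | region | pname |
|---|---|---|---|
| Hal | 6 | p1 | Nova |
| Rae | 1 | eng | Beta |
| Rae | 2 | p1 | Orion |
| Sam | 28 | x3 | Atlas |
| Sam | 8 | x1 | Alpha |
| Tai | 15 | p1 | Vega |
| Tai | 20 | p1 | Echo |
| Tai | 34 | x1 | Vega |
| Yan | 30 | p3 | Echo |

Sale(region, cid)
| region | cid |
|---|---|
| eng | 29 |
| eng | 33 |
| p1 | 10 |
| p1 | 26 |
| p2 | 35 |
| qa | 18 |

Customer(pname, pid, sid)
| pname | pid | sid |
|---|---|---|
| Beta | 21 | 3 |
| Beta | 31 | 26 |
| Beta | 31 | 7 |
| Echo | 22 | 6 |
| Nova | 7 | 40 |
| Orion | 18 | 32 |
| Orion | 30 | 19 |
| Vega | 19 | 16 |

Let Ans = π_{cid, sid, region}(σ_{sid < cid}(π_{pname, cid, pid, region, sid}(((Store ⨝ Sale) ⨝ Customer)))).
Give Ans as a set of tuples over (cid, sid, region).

{(10, 6, p1), (26, 16, p1), (26, 19, p1), (26, 6, p1), (29, 26, eng), (29, 3, eng), (29, 7, eng), (33, 26, eng), (33, 3, eng), (33, 7, eng)}

Natural join on region: {(Hal, 6, p1, Nova, 10), (Hal, 6, p1, Nova, 26), (Rae, 1, eng, Beta, 29), (Rae, 1, eng, Beta, 33), (Rae, 2, p1, Orion, 10), (Rae, 2, p1, Orion, 26), (Tai, 15, p1, Vega, 10), (Tai, 15, p1, Vega, 26), (Tai, 20, p1, Echo, 10), (Tai, 20, p1, Echo, 26)}
Natural join on pname: {(Hal, 6, p1, Nova, 10, 7, 40), (Hal, 6, p1, Nova, 26, 7, 40), (Rae, 1, eng, Beta, 29, 21, 3), (Rae, 1, eng, Beta, 29, 31, 26), (Rae, 1, eng, Beta, 29, 31, 7), (Rae, 1, eng, Beta, 33, 21, 3), (Rae, 1, eng, Beta, 33, 31, 26), (Rae, 1, eng, Beta, 33, 31, 7), (Rae, 2, p1, Orion, 10, 18, 32), (Rae, 2, p1, Orion, 10, 30, 19), (Rae, 2, p1, Orion, 26, 18, 32), (Rae, 2, p1, Orion, 26, 30, 19), (Tai, 15, p1, Vega, 10, 19, 16), (Tai, 15, p1, Vega, 26, 19, 16), (Tai, 20, p1, Echo, 10, 22, 6), (Tai, 20, p1, Echo, 26, 22, 6)}
Projecting to pname, cid, pid, region, sid: {(Beta, 29, 21, eng, 3), (Beta, 29, 31, eng, 26), (Beta, 29, 31, eng, 7), (Beta, 33, 21, eng, 3), (Beta, 33, 31, eng, 26), (Beta, 33, 31, eng, 7), (Echo, 10, 22, p1, 6), (Echo, 26, 22, p1, 6), (Nova, 10, 7, p1, 40), (Nova, 26, 7, p1, 40), (Orion, 10, 18, p1, 32), (Orion, 10, 30, p1, 19), (Orion, 26, 18, p1, 32), (Orion, 26, 30, p1, 19), (Vega, 10, 19, p1, 16), (Vega, 26, 19, p1, 16)}
Apply σ_{sid < cid}; surviving tuples: {(Beta, 29, 21, eng, 3), (Beta, 29, 31, eng, 26), (Beta, 29, 31, eng, 7), (Beta, 33, 21, eng, 3), (Beta, 33, 31, eng, 26), (Beta, 33, 31, eng, 7), (Echo, 10, 22, p1, 6), (Echo, 26, 22, p1, 6), (Orion, 26, 30, p1, 19), (Vega, 26, 19, p1, 16)}
Projecting to cid, sid, region: {(10, 6, p1), (26, 16, p1), (26, 19, p1), (26, 6, p1), (29, 26, eng), (29, 3, eng), (29, 7, eng), (33, 26, eng), (33, 3, eng), (33, 7, eng)}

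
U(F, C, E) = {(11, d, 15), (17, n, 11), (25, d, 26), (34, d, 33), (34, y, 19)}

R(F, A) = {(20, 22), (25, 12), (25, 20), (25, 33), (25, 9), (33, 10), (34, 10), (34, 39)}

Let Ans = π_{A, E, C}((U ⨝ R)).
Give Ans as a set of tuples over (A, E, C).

U ⋈ R (natural join on F): {(25, d, 26, 12), (25, d, 26, 20), (25, d, 26, 33), (25, d, 26, 9), (34, d, 33, 10), (34, d, 33, 39), (34, y, 19, 10), (34, y, 19, 39)}
Projecting to A, E, C: {(10, 19, y), (10, 33, d), (12, 26, d), (20, 26, d), (33, 26, d), (39, 19, y), (39, 33, d), (9, 26, d)}

{(10, 19, y), (10, 33, d), (12, 26, d), (20, 26, d), (33, 26, d), (39, 19, y), (39, 33, d), (9, 26, d)}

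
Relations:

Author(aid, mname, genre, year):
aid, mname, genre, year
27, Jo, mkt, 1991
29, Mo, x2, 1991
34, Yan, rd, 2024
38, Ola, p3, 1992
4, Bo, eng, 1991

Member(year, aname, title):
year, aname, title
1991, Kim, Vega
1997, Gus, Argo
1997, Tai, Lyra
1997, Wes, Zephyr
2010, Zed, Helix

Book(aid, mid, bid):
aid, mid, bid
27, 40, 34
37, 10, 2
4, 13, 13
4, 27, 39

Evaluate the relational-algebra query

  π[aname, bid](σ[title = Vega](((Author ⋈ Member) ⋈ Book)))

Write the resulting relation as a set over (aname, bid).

{(Kim, 13), (Kim, 34), (Kim, 39)}

Joining Author and Member on year yields {(27, Jo, mkt, 1991, Kim, Vega), (29, Mo, x2, 1991, Kim, Vega), (4, Bo, eng, 1991, Kim, Vega)}.
Joining (Author ⋈ Member) and Book on aid yields {(27, Jo, mkt, 1991, Kim, Vega, 40, 34), (4, Bo, eng, 1991, Kim, Vega, 13, 13), (4, Bo, eng, 1991, Kim, Vega, 27, 39)}.
σ[title = Vega]: keep tuples satisfying title = Vega → {(27, Jo, mkt, 1991, Kim, Vega, 40, 34), (4, Bo, eng, 1991, Kim, Vega, 13, 13), (4, Bo, eng, 1991, Kim, Vega, 27, 39)}
Projecting to aname, bid: {(Kim, 13), (Kim, 34), (Kim, 39)}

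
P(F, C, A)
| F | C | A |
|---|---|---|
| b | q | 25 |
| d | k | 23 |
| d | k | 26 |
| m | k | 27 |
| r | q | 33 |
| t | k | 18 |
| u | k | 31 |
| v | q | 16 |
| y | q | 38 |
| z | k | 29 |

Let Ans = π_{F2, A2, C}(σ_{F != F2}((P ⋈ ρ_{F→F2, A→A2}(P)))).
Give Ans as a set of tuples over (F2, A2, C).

{(b, 25, q), (d, 23, k), (d, 26, k), (m, 27, k), (r, 33, q), (t, 18, k), (u, 31, k), (v, 16, q), (y, 38, q), (z, 29, k)}

ρ[F→F2, A→A2]: schema becomes (F2, C, A2); tuples unchanged.
P ⋈ ρ_{F→F2, A→A2}(P) (natural join on C): {(b, q, 25, b, 25), (b, q, 25, r, 33), (b, q, 25, v, 16), (b, q, 25, y, 38), (d, k, 23, d, 23), (d, k, 23, d, 26), (d, k, 23, m, 27), (d, k, 23, t, 18), (d, k, 23, u, 31), (d, k, 23, z, 29), (d, k, 26, d, 23), (d, k, 26, d, 26), (d, k, 26, m, 27), (d, k, 26, t, 18), (d, k, 26, u, 31), (d, k, 26, z, 29), (m, k, 27, d, 23), (m, k, 27, d, 26), (m, k, 27, m, 27), (m, k, 27, t, 18), (m, k, 27, u, 31), (m, k, 27, z, 29), (r, q, 33, b, 25), (r, q, 33, r, 33), (r, q, 33, v, 16), (r, q, 33, y, 38), (t, k, 18, d, 23), (t, k, 18, d, 26), (t, k, 18, m, 27), (t, k, 18, t, 18), (t, k, 18, u, 31), (t, k, 18, z, 29), (u, k, 31, d, 23), (u, k, 31, d, 26), (u, k, 31, m, 27), (u, k, 31, t, 18), (u, k, 31, u, 31), (u, k, 31, z, 29), (v, q, 16, b, 25), (v, q, 16, r, 33), (v, q, 16, v, 16), (v, q, 16, y, 38), (y, q, 38, b, 25), (y, q, 38, r, 33), (y, q, 38, v, 16), (y, q, 38, y, 38), (z, k, 29, d, 23), (z, k, 29, d, 26), (z, k, 29, m, 27), (z, k, 29, t, 18), (z, k, 29, u, 31), (z, k, 29, z, 29)}
Filtering on F != F2 leaves {(b, q, 25, r, 33), (b, q, 25, v, 16), (b, q, 25, y, 38), (d, k, 23, m, 27), (d, k, 23, t, 18), (d, k, 23, u, 31), (d, k, 23, z, 29), (d, k, 26, m, 27), (d, k, 26, t, 18), (d, k, 26, u, 31), (d, k, 26, z, 29), (m, k, 27, d, 23), (m, k, 27, d, 26), (m, k, 27, t, 18), (m, k, 27, u, 31), (m, k, 27, z, 29), (r, q, 33, b, 25), (r, q, 33, v, 16), (r, q, 33, y, 38), (t, k, 18, d, 23), (t, k, 18, d, 26), (t, k, 18, m, 27), (t, k, 18, u, 31), (t, k, 18, z, 29), (u, k, 31, d, 23), (u, k, 31, d, 26), (u, k, 31, m, 27), (u, k, 31, t, 18), (u, k, 31, z, 29), (v, q, 16, b, 25), (v, q, 16, r, 33), (v, q, 16, y, 38), (y, q, 38, b, 25), (y, q, 38, r, 33), (y, q, 38, v, 16), (z, k, 29, d, 23), (z, k, 29, d, 26), (z, k, 29, m, 27), (z, k, 29, t, 18), (z, k, 29, u, 31)}.
π_{F2, A2, C} gives {(b, 25, q), (d, 23, k), (d, 26, k), (m, 27, k), (r, 33, q), (t, 18, k), (u, 31, k), (v, 16, q), (y, 38, q), (z, 29, k)} (30 duplicate(s) eliminated).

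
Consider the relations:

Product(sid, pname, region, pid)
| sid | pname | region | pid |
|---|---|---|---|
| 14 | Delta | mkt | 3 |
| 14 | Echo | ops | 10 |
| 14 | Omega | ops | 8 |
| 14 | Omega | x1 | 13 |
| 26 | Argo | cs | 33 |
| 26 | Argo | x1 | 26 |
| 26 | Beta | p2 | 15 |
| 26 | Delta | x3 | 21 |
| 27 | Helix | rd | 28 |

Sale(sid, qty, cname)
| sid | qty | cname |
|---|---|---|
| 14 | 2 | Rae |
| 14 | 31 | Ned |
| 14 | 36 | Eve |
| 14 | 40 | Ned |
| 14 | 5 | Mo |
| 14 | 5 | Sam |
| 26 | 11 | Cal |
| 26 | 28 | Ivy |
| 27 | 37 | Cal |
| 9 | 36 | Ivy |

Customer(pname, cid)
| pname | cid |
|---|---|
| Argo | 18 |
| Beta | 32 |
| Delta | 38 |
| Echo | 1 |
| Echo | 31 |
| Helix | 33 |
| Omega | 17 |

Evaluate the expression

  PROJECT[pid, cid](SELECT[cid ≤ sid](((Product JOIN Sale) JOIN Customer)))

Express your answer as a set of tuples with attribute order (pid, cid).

{(10, 1), (26, 18), (33, 18)}

Natural join on sid: {(14, Delta, mkt, 3, 2, Rae), (14, Delta, mkt, 3, 31, Ned), (14, Delta, mkt, 3, 36, Eve), (14, Delta, mkt, 3, 40, Ned), (14, Delta, mkt, 3, 5, Mo), (14, Delta, mkt, 3, 5, Sam), (14, Echo, ops, 10, 2, Rae), (14, Echo, ops, 10, 31, Ned), (14, Echo, ops, 10, 36, Eve), (14, Echo, ops, 10, 40, Ned), (14, Echo, ops, 10, 5, Mo), (14, Echo, ops, 10, 5, Sam), (14, Omega, ops, 8, 2, Rae), (14, Omega, ops, 8, 31, Ned), (14, Omega, ops, 8, 36, Eve), (14, Omega, ops, 8, 40, Ned), (14, Omega, ops, 8, 5, Mo), (14, Omega, ops, 8, 5, Sam), (14, Omega, x1, 13, 2, Rae), (14, Omega, x1, 13, 31, Ned), (14, Omega, x1, 13, 36, Eve), (14, Omega, x1, 13, 40, Ned), (14, Omega, x1, 13, 5, Mo), (14, Omega, x1, 13, 5, Sam), (26, Argo, cs, 33, 11, Cal), (26, Argo, cs, 33, 28, Ivy), (26, Argo, x1, 26, 11, Cal), (26, Argo, x1, 26, 28, Ivy), (26, Beta, p2, 15, 11, Cal), (26, Beta, p2, 15, 28, Ivy), (26, Delta, x3, 21, 11, Cal), (26, Delta, x3, 21, 28, Ivy), (27, Helix, rd, 28, 37, Cal)}
Natural join on pname: {(14, Delta, mkt, 3, 2, Rae, 38), (14, Delta, mkt, 3, 31, Ned, 38), (14, Delta, mkt, 3, 36, Eve, 38), (14, Delta, mkt, 3, 40, Ned, 38), (14, Delta, mkt, 3, 5, Mo, 38), (14, Delta, mkt, 3, 5, Sam, 38), (14, Echo, ops, 10, 2, Rae, 1), (14, Echo, ops, 10, 2, Rae, 31), (14, Echo, ops, 10, 31, Ned, 1), (14, Echo, ops, 10, 31, Ned, 31), (14, Echo, ops, 10, 36, Eve, 1), (14, Echo, ops, 10, 36, Eve, 31), (14, Echo, ops, 10, 40, Ned, 1), (14, Echo, ops, 10, 40, Ned, 31), (14, Echo, ops, 10, 5, Mo, 1), (14, Echo, ops, 10, 5, Mo, 31), (14, Echo, ops, 10, 5, Sam, 1), (14, Echo, ops, 10, 5, Sam, 31), (14, Omega, ops, 8, 2, Rae, 17), (14, Omega, ops, 8, 31, Ned, 17), (14, Omega, ops, 8, 36, Eve, 17), (14, Omega, ops, 8, 40, Ned, 17), (14, Omega, ops, 8, 5, Mo, 17), (14, Omega, ops, 8, 5, Sam, 17), (14, Omega, x1, 13, 2, Rae, 17), (14, Omega, x1, 13, 31, Ned, 17), (14, Omega, x1, 13, 36, Eve, 17), (14, Omega, x1, 13, 40, Ned, 17), (14, Omega, x1, 13, 5, Mo, 17), (14, Omega, x1, 13, 5, Sam, 17), (26, Argo, cs, 33, 11, Cal, 18), (26, Argo, cs, 33, 28, Ivy, 18), (26, Argo, x1, 26, 11, Cal, 18), (26, Argo, x1, 26, 28, Ivy, 18), (26, Beta, p2, 15, 11, Cal, 32), (26, Beta, p2, 15, 28, Ivy, 32), (26, Delta, x3, 21, 11, Cal, 38), (26, Delta, x3, 21, 28, Ivy, 38), (27, Helix, rd, 28, 37, Cal, 33)}
Filtering on cid ≤ sid leaves {(14, Echo, ops, 10, 2, Rae, 1), (14, Echo, ops, 10, 31, Ned, 1), (14, Echo, ops, 10, 36, Eve, 1), (14, Echo, ops, 10, 40, Ned, 1), (14, Echo, ops, 10, 5, Mo, 1), (14, Echo, ops, 10, 5, Sam, 1), (26, Argo, cs, 33, 11, Cal, 18), (26, Argo, cs, 33, 28, Ivy, 18), (26, Argo, x1, 26, 11, Cal, 18), (26, Argo, x1, 26, 28, Ivy, 18)}.
π[pid, cid]: project onto (pid, cid) (7 duplicate(s) eliminated) → {(10, 1), (26, 18), (33, 18)}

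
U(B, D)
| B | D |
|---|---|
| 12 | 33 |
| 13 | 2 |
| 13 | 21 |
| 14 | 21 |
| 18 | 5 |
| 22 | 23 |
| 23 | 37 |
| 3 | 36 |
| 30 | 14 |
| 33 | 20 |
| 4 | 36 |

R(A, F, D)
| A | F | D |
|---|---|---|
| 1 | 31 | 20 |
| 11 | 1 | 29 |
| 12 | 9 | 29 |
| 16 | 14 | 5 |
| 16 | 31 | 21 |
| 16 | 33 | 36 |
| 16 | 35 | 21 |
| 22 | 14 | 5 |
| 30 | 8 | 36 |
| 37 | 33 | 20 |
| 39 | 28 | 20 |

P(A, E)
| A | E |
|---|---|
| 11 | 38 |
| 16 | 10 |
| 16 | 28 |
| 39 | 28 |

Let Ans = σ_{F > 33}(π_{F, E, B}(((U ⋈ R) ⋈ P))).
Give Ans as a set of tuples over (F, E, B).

Natural join on D: {(13, 21, 16, 31), (13, 21, 16, 35), (14, 21, 16, 31), (14, 21, 16, 35), (18, 5, 16, 14), (18, 5, 22, 14), (3, 36, 16, 33), (3, 36, 30, 8), (33, 20, 1, 31), (33, 20, 37, 33), (33, 20, 39, 28), (4, 36, 16, 33), (4, 36, 30, 8)}
Natural join on A: {(13, 21, 16, 31, 10), (13, 21, 16, 31, 28), (13, 21, 16, 35, 10), (13, 21, 16, 35, 28), (14, 21, 16, 31, 10), (14, 21, 16, 31, 28), (14, 21, 16, 35, 10), (14, 21, 16, 35, 28), (18, 5, 16, 14, 10), (18, 5, 16, 14, 28), (3, 36, 16, 33, 10), (3, 36, 16, 33, 28), (33, 20, 39, 28, 28), (4, 36, 16, 33, 10), (4, 36, 16, 33, 28)}
Projecting to F, E, B: {(14, 10, 18), (14, 28, 18), (28, 28, 33), (31, 10, 13), (31, 10, 14), (31, 28, 13), (31, 28, 14), (33, 10, 3), (33, 10, 4), (33, 28, 3), (33, 28, 4), (35, 10, 13), (35, 10, 14), (35, 28, 13), (35, 28, 14)}
σ[F > 33]: keep tuples satisfying F > 33 → {(35, 10, 13), (35, 10, 14), (35, 28, 13), (35, 28, 14)}

{(35, 10, 13), (35, 10, 14), (35, 28, 13), (35, 28, 14)}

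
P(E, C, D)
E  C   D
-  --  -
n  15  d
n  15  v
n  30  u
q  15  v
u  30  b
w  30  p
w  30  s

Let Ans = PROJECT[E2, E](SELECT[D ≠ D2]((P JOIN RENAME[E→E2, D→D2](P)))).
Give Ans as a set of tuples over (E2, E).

ρ[E→E2, D→D2]: schema becomes (E2, C, D2); tuples unchanged.
P ⋈ RENAME[E→E2, D→D2](P) (natural join on C): {(n, 15, d, n, d), (n, 15, d, n, v), (n, 15, d, q, v), (n, 15, v, n, d), (n, 15, v, n, v), (n, 15, v, q, v), (n, 30, u, n, u), (n, 30, u, u, b), (n, 30, u, w, p), (n, 30, u, w, s), (q, 15, v, n, d), (q, 15, v, n, v), (q, 15, v, q, v), (u, 30, b, n, u), (u, 30, b, u, b), (u, 30, b, w, p), (u, 30, b, w, s), (w, 30, p, n, u), (w, 30, p, u, b), (w, 30, p, w, p), (w, 30, p, w, s), (w, 30, s, n, u), (w, 30, s, u, b), (w, 30, s, w, p), (w, 30, s, w, s)}
σ[D ≠ D2]: keep tuples satisfying D ≠ D2 → {(n, 15, d, n, v), (n, 15, d, q, v), (n, 15, v, n, d), (n, 30, u, u, b), (n, 30, u, w, p), (n, 30, u, w, s), (q, 15, v, n, d), (u, 30, b, n, u), (u, 30, b, w, p), (u, 30, b, w, s), (w, 30, p, n, u), (w, 30, p, u, b), (w, 30, p, w, s), (w, 30, s, n, u), (w, 30, s, u, b), (w, 30, s, w, p)}
π_{E2, E} gives {(n, n), (n, q), (n, u), (n, w), (q, n), (u, n), (u, w), (w, n), (w, u), (w, w)} (6 duplicate(s) eliminated).

{(n, n), (n, q), (n, u), (n, w), (q, n), (u, n), (u, w), (w, n), (w, u), (w, w)}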